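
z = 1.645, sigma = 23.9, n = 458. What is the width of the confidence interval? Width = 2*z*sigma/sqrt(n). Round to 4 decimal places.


width = 2*z*sigma/sqrt(n)
2*z*sigma = 2 * 1.645 * 23.9 = 78.631
sqrt(458) ≈ 21.400935
width = 78.631 / 21.400935 ≈ 3.674185

3.6742


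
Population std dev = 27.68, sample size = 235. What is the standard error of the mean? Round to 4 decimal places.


SE = sigma / sqrt(n)
sqrt(235) ≈ 15.329710
SE = 27.68 / 15.329710 ≈ 1.805644

1.8056


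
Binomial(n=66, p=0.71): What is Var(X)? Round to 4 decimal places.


Var = n*p*(1-p) = 66 * 0.71 * 0.29 = 13.5894

13.5894


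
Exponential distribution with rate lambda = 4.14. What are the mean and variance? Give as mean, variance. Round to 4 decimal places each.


mean = 1/lam, var = 1/lam^2
mean = 1 / 4.14 = 50/207 ≈ 0.241546
lam^2 = 4.14^2 = 17.1396
var = 1 / 17.1396 ≈ 0.058344

0.2415, 0.0583


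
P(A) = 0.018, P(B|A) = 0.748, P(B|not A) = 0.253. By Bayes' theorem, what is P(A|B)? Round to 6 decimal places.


P(A|B) = P(B|A)*P(A) / P(B), P(B) = P(B|A)*P(A) + P(B|not A)*P(not A)
P(B|A)*P(A) = 0.748 * 0.018 = 0.013464
P(B|not A)*P(not A) = 0.253 * 0.982 = 0.248446
P(B) = 0.013464 + 0.248446 = 0.26191
P(A|B) = 0.013464 / 0.26191 ≈ 0.05140697

0.051407


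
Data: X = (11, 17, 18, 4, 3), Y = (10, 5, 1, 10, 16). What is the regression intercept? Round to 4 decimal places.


a = ybar - b*xbar, where b = sum((xi-xbar)(yi-ybar)) / sum((xi-xbar)^2)
n = 5, xbar = 53/5 = 10.6, ybar = 42/5 = 8.4
Sxy = sum((xi-xbar)(yi-ybar)) = -144.2
Sxx = sum((xi-xbar)^2) = 197.2
b = Sxy / Sxx = -721/986 ≈ -0.731237
a = 8.4 - (-0.731237) * 10.6 = 15925/986 ≈ 16.151116

16.1511


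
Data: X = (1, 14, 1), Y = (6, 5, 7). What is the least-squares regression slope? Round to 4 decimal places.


b = sum((xi-xbar)(yi-ybar)) / sum((xi-xbar)^2)
n = 3, xbar = 16/3 ≈ 5.333333, ybar = 18/3 = 6
Sxy = sum((xi-xbar)(yi-ybar)) = -13
Sxx = sum((xi-xbar)^2) = 338/3 ≈ 112.666667
b = Sxy / Sxx = -3/26 ≈ -0.115385

-0.1154


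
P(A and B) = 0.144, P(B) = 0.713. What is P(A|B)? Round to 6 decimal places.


P(A|B) = P(A and B) / P(B) = 0.144 / 0.713 = 144/713 ≈ 0.20196353

0.201964


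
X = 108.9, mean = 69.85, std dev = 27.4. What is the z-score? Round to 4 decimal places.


z = (X - mu) / sigma
X - mu = 108.9 - 69.85 = 39.05
z = 39.05 / 27.4 = 781/548 ≈ 1.425182

1.4252


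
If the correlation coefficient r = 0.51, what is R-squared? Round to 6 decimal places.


R^2 = r^2 = (0.51)^2 = 0.2601

0.260100


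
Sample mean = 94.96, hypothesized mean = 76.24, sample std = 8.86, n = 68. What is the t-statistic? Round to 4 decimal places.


t = (xbar - mu0) / (s/sqrt(n))
xbar - mu0 = 94.96 - 76.24 = 18.72
sqrt(68) ≈ 8.24621125
s/sqrt(n) = 8.86 / 8.24621125 ≈ 1.07443282
t = 18.72 / 1.07443282 ≈ 17.423146

17.4231


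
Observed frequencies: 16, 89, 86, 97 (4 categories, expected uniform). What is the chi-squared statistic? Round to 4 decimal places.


chi2 = sum((O-E)^2/E), E = total/4
total = 288, E = 288/4 = 72
(16 - 72)^2 / 72 = 3136 / 72 = 392/9 ≈ 43.555556
(89 - 72)^2 / 72 = 289 / 72 = 289/72 ≈ 4.013889
(86 - 72)^2 / 72 = 196 / 72 = 49/18 ≈ 2.722222
(97 - 72)^2 / 72 = 625 / 72 = 625/72 ≈ 8.680556
chi2 = 2123/36 ≈ 58.972222

58.9722


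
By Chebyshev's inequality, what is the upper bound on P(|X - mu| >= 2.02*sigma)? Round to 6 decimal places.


P <= 1/k^2
k^2 = 2.02^2 = 4.0804
1/k^2 = 1 / 4.0804 ≈ 0.24507401

0.245074


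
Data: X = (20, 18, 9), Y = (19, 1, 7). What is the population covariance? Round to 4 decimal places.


Cov = (1/n)*sum((xi-xbar)(yi-ybar))
n = 3, xbar = 47/3 ≈ 15.666667, ybar = 27/3 = 9
sum((xi-xbar)(yi-ybar)) = 38
Cov = 38 / 3 = 38/3 ≈ 12.666667

12.6667


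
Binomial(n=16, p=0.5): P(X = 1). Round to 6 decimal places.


P = C(n,k) * p^k * (1-p)^(n-k)
C(16,1) = 16
p^k = 0.5^1 = 0.5
(1-p)^(n-k) = 0.5^15 ≈ 0.00003051758
P = 16 * 0.5 * 0.00003051758 = 1/4096 ≈ 0.000244

0.000244


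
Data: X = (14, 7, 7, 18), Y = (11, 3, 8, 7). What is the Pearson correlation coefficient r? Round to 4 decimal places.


r = sum((xi-xbar)(yi-ybar)) / sqrt(sum((xi-xbar)^2) * sum((yi-ybar)^2))
n = 4, xbar = 46/4 = 11.5, ybar = 29/4 = 7.25
Sxy = sum((xi-xbar)(yi-ybar)) = 23.5
Sxx = sum((xi-xbar)^2) = 89
Syy = sum((yi-ybar)^2) = 32.75
sqrt(Sxx*Syy) ≈ 53.988425
r = Sxy / sqrt(Sxx*Syy) = 23.5 / 53.988425 ≈ 0.435278

0.4353


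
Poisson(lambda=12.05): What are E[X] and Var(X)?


E[X] = Var(X) = lambda = 12.05

12.05, 12.05


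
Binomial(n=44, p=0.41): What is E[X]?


E[X] = n*p = 44 * 0.41 = 18.04

18.04


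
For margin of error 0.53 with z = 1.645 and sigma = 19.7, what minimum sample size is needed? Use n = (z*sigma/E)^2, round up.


z*sigma/E = 1.645 * 19.7 / 0.53 = 64813/1060 ≈ 61.144340
(z*sigma/E)^2 ≈ 3738.630268
round up: n = 3739

3739


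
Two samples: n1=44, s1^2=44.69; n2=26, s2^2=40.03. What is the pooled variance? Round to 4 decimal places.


sp^2 = ((n1-1)*s1^2 + (n2-1)*s2^2)/(n1+n2-2)
(n1-1)*s1^2 = 43 * 44.69 = 1921.67
(n2-1)*s2^2 = 25 * 40.03 = 1000.75
numerator = 1921.67 + 1000.75 = 2922.42
n1+n2-2 = 68
sp^2 = 2922.42 / 68 = 146121/3400 ≈ 42.976765

42.9768


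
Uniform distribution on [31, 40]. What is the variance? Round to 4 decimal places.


Var = (b-a)^2 / 12
(b-a)^2 = (40 - 31)^2 = 81
Var = 81/12 = 6.75

6.7500


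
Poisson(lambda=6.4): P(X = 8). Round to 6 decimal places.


P = e^(-lam) * lam^k / k!
e^(-6.4) ≈ 0.001661557
lam^k = 6.4^8 ≈ 2814749.767107
k! = 8! = 40320
P = 0.001661557 * 2814749.767107 / 40320 ≈ 0.115994

0.115994


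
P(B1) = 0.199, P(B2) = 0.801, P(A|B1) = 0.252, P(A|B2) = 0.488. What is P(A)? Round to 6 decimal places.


P(A) = P(A|B1)*P(B1) + P(A|B2)*P(B2)
P(A|B1)*P(B1) = 0.252 * 0.199 = 0.050148
P(A|B2)*P(B2) = 0.488 * 0.801 = 0.390888
P(A) = 0.050148 + 0.390888 = 0.441036

0.441036


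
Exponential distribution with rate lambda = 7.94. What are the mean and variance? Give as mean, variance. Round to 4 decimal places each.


mean = 1/lam, var = 1/lam^2
mean = 1 / 7.94 = 50/397 ≈ 0.125945
lam^2 = 7.94^2 = 63.0436
var = 1 / 63.0436 ≈ 0.015862

0.1259, 0.0159


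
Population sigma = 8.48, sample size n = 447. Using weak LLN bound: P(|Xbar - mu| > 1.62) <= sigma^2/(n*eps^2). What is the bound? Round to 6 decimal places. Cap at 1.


bound = min(1, sigma^2/(n*eps^2))
sigma^2 = 8.48^2 = 71.9104
n*eps^2 = 447 * 1.62^2 = 447 * 2.6244 = 1173.1068
sigma^2/(n*eps^2) = 71.9104 / 1173.1068 ≈ 0.06129911

0.061299


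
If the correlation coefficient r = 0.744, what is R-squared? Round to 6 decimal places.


R^2 = r^2 = (0.744)^2 = 0.553536

0.553536


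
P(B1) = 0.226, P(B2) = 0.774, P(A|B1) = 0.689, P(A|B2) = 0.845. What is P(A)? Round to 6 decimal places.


P(A) = P(A|B1)*P(B1) + P(A|B2)*P(B2)
P(A|B1)*P(B1) = 0.689 * 0.226 = 0.155714
P(A|B2)*P(B2) = 0.845 * 0.774 = 0.65403
P(A) = 0.155714 + 0.65403 = 0.809744

0.809744


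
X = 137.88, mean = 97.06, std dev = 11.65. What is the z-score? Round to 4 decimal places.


z = (X - mu) / sigma
X - mu = 137.88 - 97.06 = 40.82
z = 40.82 / 11.65 = 4082/1165 ≈ 3.503863

3.5039


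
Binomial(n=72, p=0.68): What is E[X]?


E[X] = n*p = 72 * 0.68 = 48.96

48.96


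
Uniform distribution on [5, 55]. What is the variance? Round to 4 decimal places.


Var = (b-a)^2 / 12
(b-a)^2 = (55 - 5)^2 = 2500
Var = 2500/12 ≈ 208.333333

208.3333


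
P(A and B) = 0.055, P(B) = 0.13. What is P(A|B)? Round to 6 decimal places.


P(A|B) = P(A and B) / P(B) = 0.055 / 0.13 = 11/26 ≈ 0.42307692

0.423077


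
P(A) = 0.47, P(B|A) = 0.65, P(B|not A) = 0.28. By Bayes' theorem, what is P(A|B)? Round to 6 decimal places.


P(A|B) = P(B|A)*P(A) / P(B), P(B) = P(B|A)*P(A) + P(B|not A)*P(not A)
P(B|A)*P(A) = 0.65 * 0.47 = 0.3055
P(B|not A)*P(not A) = 0.28 * 0.53 = 0.1484
P(B) = 0.3055 + 0.1484 = 0.4539
P(A|B) = 0.3055 / 0.4539 = 3055/4539 ≈ 0.67305574

0.673056


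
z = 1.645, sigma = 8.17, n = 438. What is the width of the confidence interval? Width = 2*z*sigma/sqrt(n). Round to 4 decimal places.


width = 2*z*sigma/sqrt(n)
2*z*sigma = 2 * 1.645 * 8.17 = 26.8793
sqrt(438) ≈ 20.928450
width = 26.8793 / 20.928450 ≈ 1.284343

1.2843


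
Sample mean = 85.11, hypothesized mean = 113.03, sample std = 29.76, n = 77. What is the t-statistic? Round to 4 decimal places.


t = (xbar - mu0) / (s/sqrt(n))
xbar - mu0 = 85.11 - 113.03 = -27.92
sqrt(77) ≈ 8.77496439
s/sqrt(n) = 29.76 / 8.77496439 ≈ 3.39146676
t = -27.92 / 3.39146676 ≈ -8.232426

-8.2324


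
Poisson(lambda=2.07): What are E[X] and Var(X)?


E[X] = Var(X) = lambda = 2.07

2.07, 2.07


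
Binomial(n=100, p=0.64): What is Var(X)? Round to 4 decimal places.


Var = n*p*(1-p) = 100 * 0.64 * 0.36 = 23.04

23.0400


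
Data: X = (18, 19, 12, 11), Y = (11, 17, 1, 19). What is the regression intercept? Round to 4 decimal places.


a = ybar - b*xbar, where b = sum((xi-xbar)(yi-ybar)) / sum((xi-xbar)^2)
n = 4, xbar = 60/4 = 15, ybar = 48/4 = 12
Sxy = sum((xi-xbar)(yi-ybar)) = 22
Sxx = sum((xi-xbar)^2) = 50
b = Sxy / Sxx = 0.44
a = 12 - 0.44 * 15 = 5.4

5.4000


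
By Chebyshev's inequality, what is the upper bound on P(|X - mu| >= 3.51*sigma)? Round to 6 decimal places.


P <= 1/k^2
k^2 = 3.51^2 = 12.3201
1/k^2 = 1 / 12.3201 ≈ 0.08116817

0.081168


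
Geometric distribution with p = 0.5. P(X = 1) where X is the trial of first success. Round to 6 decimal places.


P = (1-p)^(k-1) * p
(1-p)^(k-1) = 0.5^0 = 1
P = 1 * 0.5 = 0.5

0.500000


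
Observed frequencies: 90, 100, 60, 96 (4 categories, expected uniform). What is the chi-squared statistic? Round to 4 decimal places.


chi2 = sum((O-E)^2/E), E = total/4
total = 346, E = 346/4 = 86.5
(90 - 86.5)^2 / 86.5 = 12.25 / 86.5 = 49/346 ≈ 0.141618
(100 - 86.5)^2 / 86.5 = 182.25 / 86.5 = 729/346 ≈ 2.106936
(60 - 86.5)^2 / 86.5 = 702.25 / 86.5 = 2809/346 ≈ 8.118497
(96 - 86.5)^2 / 86.5 = 90.25 / 86.5 = 361/346 ≈ 1.043353
chi2 = 1974/173 ≈ 11.410405

11.4104


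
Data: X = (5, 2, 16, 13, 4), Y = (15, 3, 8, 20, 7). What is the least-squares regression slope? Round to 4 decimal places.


b = sum((xi-xbar)(yi-ybar)) / sum((xi-xbar)^2)
n = 5, xbar = 40/5 = 8, ybar = 53/5 = 10.6
Sxy = sum((xi-xbar)(yi-ybar)) = 73
Sxx = sum((xi-xbar)^2) = 150
b = Sxy / Sxx = 73/150 ≈ 0.486667

0.4867


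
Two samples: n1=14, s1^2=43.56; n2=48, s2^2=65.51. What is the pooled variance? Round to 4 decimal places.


sp^2 = ((n1-1)*s1^2 + (n2-1)*s2^2)/(n1+n2-2)
(n1-1)*s1^2 = 13 * 43.56 = 566.28
(n2-1)*s2^2 = 47 * 65.51 = 3078.97
numerator = 566.28 + 3078.97 = 3645.25
n1+n2-2 = 60
sp^2 = 3645.25 / 60 = 14581/240 ≈ 60.754167

60.7542


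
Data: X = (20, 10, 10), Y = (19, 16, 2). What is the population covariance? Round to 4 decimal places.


Cov = (1/n)*sum((xi-xbar)(yi-ybar))
n = 3, xbar = 40/3 ≈ 13.333333, ybar = 37/3 ≈ 12.333333
sum((xi-xbar)(yi-ybar)) = 200/3 ≈ 66.666667
Cov = 66.666667 / 3 = 200/9 ≈ 22.222222

22.2222


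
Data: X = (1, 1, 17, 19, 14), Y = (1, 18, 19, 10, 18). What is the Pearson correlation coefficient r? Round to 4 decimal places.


r = sum((xi-xbar)(yi-ybar)) / sqrt(sum((xi-xbar)^2) * sum((yi-ybar)^2))
n = 5, xbar = 52/5 = 10.4, ybar = 66/5 = 13.2
Sxy = sum((xi-xbar)(yi-ybar)) = 97.6
Sxx = sum((xi-xbar)^2) = 307.2
Syy = sum((yi-ybar)^2) = 238.8
sqrt(Sxx*Syy) ≈ 270.849331
r = Sxy / sqrt(Sxx*Syy) = 97.6 / 270.849331 ≈ 0.360348

0.3603


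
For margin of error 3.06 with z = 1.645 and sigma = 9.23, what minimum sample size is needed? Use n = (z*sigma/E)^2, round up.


z*sigma/E = 1.645 * 9.23 / 3.06 ≈ 4.961879
(z*sigma/E)^2 ≈ 24.620244
round up: n = 25

25


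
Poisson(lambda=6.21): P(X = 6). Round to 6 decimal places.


P = e^(-lam) * lam^k / k!
e^(-6.21) ≈ 0.002009237
lam^k = 6.21^6 ≈ 57352.136506
k! = 6! = 720
P = 0.002009237 * 57352.136506 / 720 ≈ 0.160047

0.160047


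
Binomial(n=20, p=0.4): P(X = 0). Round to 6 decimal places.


P = C(n,k) * p^k * (1-p)^(n-k)
C(20,0) = 1
p^k = 0.4^0 = 1
(1-p)^(n-k) = 0.6^20 ≈ 0.00003656158
P = 1 * 1 * 0.00003656158 ≈ 0.000037

0.000037


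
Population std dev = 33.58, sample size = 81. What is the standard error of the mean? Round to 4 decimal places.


SE = sigma / sqrt(n)
sqrt(81) = 9
SE = 33.58 / 9 = 1679/450 ≈ 3.731111

3.7311


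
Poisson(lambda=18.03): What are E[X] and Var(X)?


E[X] = Var(X) = lambda = 18.03

18.03, 18.03


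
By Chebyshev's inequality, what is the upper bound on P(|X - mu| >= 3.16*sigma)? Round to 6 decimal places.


P <= 1/k^2
k^2 = 3.16^2 = 9.9856
1/k^2 = 1 / 9.9856 = 625/6241 ≈ 0.10014421

0.100144


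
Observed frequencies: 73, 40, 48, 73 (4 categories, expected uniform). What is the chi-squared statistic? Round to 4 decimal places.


chi2 = sum((O-E)^2/E), E = total/4
total = 234, E = 234/4 = 58.5
(73 - 58.5)^2 / 58.5 = 210.25 / 58.5 = 841/234 ≈ 3.594017
(40 - 58.5)^2 / 58.5 = 342.25 / 58.5 = 1369/234 ≈ 5.850427
(48 - 58.5)^2 / 58.5 = 110.25 / 58.5 = 49/26 ≈ 1.884615
(73 - 58.5)^2 / 58.5 = 210.25 / 58.5 = 841/234 ≈ 3.594017
chi2 = 194/13 ≈ 14.923077

14.9231


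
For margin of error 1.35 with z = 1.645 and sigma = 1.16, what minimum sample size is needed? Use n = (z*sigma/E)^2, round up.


z*sigma/E = 1.645 * 1.16 / 1.35 = 9541/6750 ≈ 1.413481
(z*sigma/E)^2 ≈ 1.997930
round up: n = 2

2


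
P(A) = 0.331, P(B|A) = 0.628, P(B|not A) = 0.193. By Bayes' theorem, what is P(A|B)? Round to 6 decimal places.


P(A|B) = P(B|A)*P(A) / P(B), P(B) = P(B|A)*P(A) + P(B|not A)*P(not A)
P(B|A)*P(A) = 0.628 * 0.331 = 0.207868
P(B|not A)*P(not A) = 0.193 * 0.669 = 0.129117
P(B) = 0.207868 + 0.129117 = 0.336985
P(A|B) = 0.207868 / 0.336985 ≈ 0.61684645

0.616846


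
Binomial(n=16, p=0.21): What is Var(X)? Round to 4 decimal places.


Var = n*p*(1-p) = 16 * 0.21 * 0.79 = 2.6544

2.6544


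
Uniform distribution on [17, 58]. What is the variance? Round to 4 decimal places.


Var = (b-a)^2 / 12
(b-a)^2 = (58 - 17)^2 = 1681
Var = 1681/12 ≈ 140.083333

140.0833


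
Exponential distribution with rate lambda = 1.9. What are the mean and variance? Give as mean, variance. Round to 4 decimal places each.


mean = 1/lam, var = 1/lam^2
mean = 1 / 1.9 = 10/19 ≈ 0.526316
lam^2 = 1.9^2 = 3.61
var = 1 / 3.61 = 100/361 ≈ 0.277008

0.5263, 0.2770


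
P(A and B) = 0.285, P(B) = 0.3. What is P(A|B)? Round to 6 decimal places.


P(A|B) = P(A and B) / P(B) = 0.285 / 0.3 = 0.95

0.950000


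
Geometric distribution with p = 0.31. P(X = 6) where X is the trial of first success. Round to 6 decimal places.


P = (1-p)^(k-1) * p
(1-p)^(k-1) = 0.69^5 ≈ 0.1564031
P = 0.1564031 * 0.31 ≈ 0.04848497

0.048485


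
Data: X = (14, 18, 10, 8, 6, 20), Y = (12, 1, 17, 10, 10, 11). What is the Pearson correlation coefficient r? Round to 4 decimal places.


r = sum((xi-xbar)(yi-ybar)) / sqrt(sum((xi-xbar)^2) * sum((yi-ybar)^2))
n = 6, xbar = 76/6 = 38/3 ≈ 12.666667, ybar = 61/6 ≈ 10.166667
Sxy = sum((xi-xbar)(yi-ybar)) = -170/3 ≈ -56.666667
Sxx = sum((xi-xbar)^2) = 472/3 ≈ 157.333333
Syy = sum((yi-ybar)^2) = 809/6 ≈ 134.833333
sqrt(Sxx*Syy) ≈ 145.649503
r = Sxy / sqrt(Sxx*Syy) = -56.666667 / 145.649503 ≈ -0.389062

-0.3891


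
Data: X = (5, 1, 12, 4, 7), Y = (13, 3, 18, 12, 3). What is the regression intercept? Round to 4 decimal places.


a = ybar - b*xbar, where b = sum((xi-xbar)(yi-ybar)) / sum((xi-xbar)^2)
n = 5, xbar = 29/5 = 5.8, ybar = 49/5 = 9.8
Sxy = sum((xi-xbar)(yi-ybar)) = 68.8
Sxx = sum((xi-xbar)^2) = 66.8
b = Sxy / Sxx = 172/167 ≈ 1.029940
a = 9.8 - 1.029940 * 5.8 = 639/167 ≈ 3.826347

3.8263


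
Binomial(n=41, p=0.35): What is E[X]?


E[X] = n*p = 41 * 0.35 = 14.35

14.35


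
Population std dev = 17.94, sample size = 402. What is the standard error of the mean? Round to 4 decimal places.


SE = sigma / sqrt(n)
sqrt(402) ≈ 20.049938
SE = 17.94 / 20.049938 ≈ 0.894766

0.8948


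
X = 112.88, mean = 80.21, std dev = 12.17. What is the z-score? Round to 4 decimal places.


z = (X - mu) / sigma
X - mu = 112.88 - 80.21 = 32.67
z = 32.67 / 12.17 = 3267/1217 ≈ 2.684470

2.6845


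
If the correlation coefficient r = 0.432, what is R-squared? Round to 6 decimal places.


R^2 = r^2 = (0.432)^2 = 0.186624

0.186624


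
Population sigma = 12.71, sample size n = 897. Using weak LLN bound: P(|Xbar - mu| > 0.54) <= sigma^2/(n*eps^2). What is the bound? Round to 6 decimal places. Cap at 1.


bound = min(1, sigma^2/(n*eps^2))
sigma^2 = 12.71^2 = 161.5441
n*eps^2 = 897 * 0.54^2 = 897 * 0.2916 = 261.5652
sigma^2/(n*eps^2) = 161.5441 / 261.5652 ≈ 0.61760548

0.617605


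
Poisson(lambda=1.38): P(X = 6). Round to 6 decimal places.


P = e^(-lam) * lam^k / k!
e^(-1.38) ≈ 0.2515786
lam^k = 1.38^6 ≈ 6.906762
k! = 6! = 720
P = 0.2515786 * 6.906762 / 720 ≈ 0.002413

0.002413


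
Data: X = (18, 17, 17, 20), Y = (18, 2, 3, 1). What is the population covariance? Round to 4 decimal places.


Cov = (1/n)*sum((xi-xbar)(yi-ybar))
n = 4, xbar = 72/4 = 18, ybar = 24/4 = 6
sum((xi-xbar)(yi-ybar)) = -3
Cov = -3 / 4 = -0.75

-0.7500


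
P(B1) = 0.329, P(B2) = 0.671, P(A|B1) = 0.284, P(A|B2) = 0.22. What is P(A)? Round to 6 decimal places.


P(A) = P(A|B1)*P(B1) + P(A|B2)*P(B2)
P(A|B1)*P(B1) = 0.284 * 0.329 = 0.093436
P(A|B2)*P(B2) = 0.22 * 0.671 = 0.14762
P(A) = 0.093436 + 0.14762 = 0.241056

0.241056


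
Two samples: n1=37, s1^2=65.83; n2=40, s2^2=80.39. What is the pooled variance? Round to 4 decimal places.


sp^2 = ((n1-1)*s1^2 + (n2-1)*s2^2)/(n1+n2-2)
(n1-1)*s1^2 = 36 * 65.83 = 2369.88
(n2-1)*s2^2 = 39 * 80.39 = 3135.21
numerator = 2369.88 + 3135.21 = 5505.09
n1+n2-2 = 75
sp^2 = 5505.09 / 75 = 73.4012

73.4012


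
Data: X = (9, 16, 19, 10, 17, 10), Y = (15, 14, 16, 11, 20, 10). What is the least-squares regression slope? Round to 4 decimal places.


b = sum((xi-xbar)(yi-ybar)) / sum((xi-xbar)^2)
n = 6, xbar = 81/6 = 13.5, ybar = 86/6 = 43/3 ≈ 14.333333
Sxy = sum((xi-xbar)(yi-ybar)) = 52
Sxx = sum((xi-xbar)^2) = 93.5
b = Sxy / Sxx = 104/187 ≈ 0.556150

0.5561


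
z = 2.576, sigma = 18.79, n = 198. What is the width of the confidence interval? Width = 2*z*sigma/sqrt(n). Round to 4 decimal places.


width = 2*z*sigma/sqrt(n)
2*z*sigma = 2 * 2.576 * 18.79 = 96.80608
sqrt(198) ≈ 14.071247
width = 96.80608 / 14.071247 ≈ 6.879709

6.8797


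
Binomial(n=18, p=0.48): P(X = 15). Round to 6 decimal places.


P = C(n,k) * p^k * (1-p)^(n-k)
C(18,15) = 816
p^k = 0.48^15 ≈ 0.00001654316
(1-p)^(n-k) = 0.52^3 = 0.140608
P = 816 * 0.00001654316 * 0.140608 ≈ 0.001898

0.001898


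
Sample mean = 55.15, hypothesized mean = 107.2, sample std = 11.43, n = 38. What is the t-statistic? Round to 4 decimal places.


t = (xbar - mu0) / (s/sqrt(n))
xbar - mu0 = 55.15 - 107.2 = -52.05
sqrt(38) ≈ 6.16441400
s/sqrt(n) = 11.43 / 6.16441400 ≈ 1.85419084
t = -52.05 / 1.85419084 ≈ -28.071544

-28.0715


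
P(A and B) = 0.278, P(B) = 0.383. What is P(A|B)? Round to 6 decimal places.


P(A|B) = P(A and B) / P(B) = 0.278 / 0.383 = 278/383 ≈ 0.72584856

0.725849


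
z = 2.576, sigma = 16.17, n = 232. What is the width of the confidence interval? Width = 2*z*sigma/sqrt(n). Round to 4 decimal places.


width = 2*z*sigma/sqrt(n)
2*z*sigma = 2 * 2.576 * 16.17 = 83.30784
sqrt(232) ≈ 15.231546
width = 83.30784 / 15.231546 ≈ 5.469428

5.4694


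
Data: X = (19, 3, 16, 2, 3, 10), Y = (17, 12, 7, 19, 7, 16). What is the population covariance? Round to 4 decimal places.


Cov = (1/n)*sum((xi-xbar)(yi-ybar))
n = 6, xbar = 53/6 ≈ 8.833333, ybar = 78/6 = 13
sum((xi-xbar)(yi-ybar)) = 1
Cov = 1 / 6 = 1/6 ≈ 0.166667

0.1667


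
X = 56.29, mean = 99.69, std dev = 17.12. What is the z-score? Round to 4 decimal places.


z = (X - mu) / sigma
X - mu = 56.29 - 99.69 = -43.4
z = -43.4 / 17.12 = -1085/428 ≈ -2.535047

-2.5350


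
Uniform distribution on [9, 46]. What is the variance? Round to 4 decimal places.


Var = (b-a)^2 / 12
(b-a)^2 = (46 - 9)^2 = 1369
Var = 1369/12 ≈ 114.083333

114.0833


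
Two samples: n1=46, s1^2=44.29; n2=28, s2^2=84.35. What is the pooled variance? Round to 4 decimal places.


sp^2 = ((n1-1)*s1^2 + (n2-1)*s2^2)/(n1+n2-2)
(n1-1)*s1^2 = 45 * 44.29 = 1993.05
(n2-1)*s2^2 = 27 * 84.35 = 2277.45
numerator = 1993.05 + 2277.45 = 4270.5
n1+n2-2 = 72
sp^2 = 4270.5 / 72 = 59.3125

59.3125


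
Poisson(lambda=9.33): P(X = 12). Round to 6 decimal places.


P = e^(-lam) * lam^k / k!
e^(-9.33) ≈ 0.00008872224
lam^k = 9.33^12 ≈ 435090624408.701480
k! = 12! = 479001600
P = 0.00008872224 * 435090624408.701480 / 479001600 ≈ 0.080589

0.080589


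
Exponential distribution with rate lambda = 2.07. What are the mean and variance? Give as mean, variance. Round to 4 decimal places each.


mean = 1/lam, var = 1/lam^2
mean = 1 / 2.07 = 100/207 ≈ 0.483092
lam^2 = 2.07^2 = 4.2849
var = 1 / 4.2849 ≈ 0.233378

0.4831, 0.2334


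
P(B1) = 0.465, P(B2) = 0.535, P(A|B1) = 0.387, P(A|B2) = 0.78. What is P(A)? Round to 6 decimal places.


P(A) = P(A|B1)*P(B1) + P(A|B2)*P(B2)
P(A|B1)*P(B1) = 0.387 * 0.465 = 0.179955
P(A|B2)*P(B2) = 0.78 * 0.535 = 0.4173
P(A) = 0.179955 + 0.4173 = 0.597255

0.597255


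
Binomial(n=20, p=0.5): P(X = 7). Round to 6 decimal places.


P = C(n,k) * p^k * (1-p)^(n-k)
C(20,7) = 77520
p^k = 0.5^7 = 0.0078125
(1-p)^(n-k) = 0.5^13 = 1/8192 ≈ 0.0001220703
P = 77520 * 0.0078125 * 0.0001220703 ≈ 0.073929

0.073929


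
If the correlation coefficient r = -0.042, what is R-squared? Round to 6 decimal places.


R^2 = r^2 = (-0.042)^2 = 0.001764

0.001764


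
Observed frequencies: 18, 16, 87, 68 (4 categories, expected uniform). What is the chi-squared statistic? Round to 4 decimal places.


chi2 = sum((O-E)^2/E), E = total/4
total = 189, E = 189/4 = 47.25
(18 - 47.25)^2 / 47.25 = 855.5625 / 47.25 = 507/28 ≈ 18.107143
(16 - 47.25)^2 / 47.25 = 976.5625 / 47.25 = 15625/756 ≈ 20.667989
(87 - 47.25)^2 / 47.25 = 1580.0625 / 47.25 = 2809/84 ≈ 33.440476
(68 - 47.25)^2 / 47.25 = 430.5625 / 47.25 = 6889/756 ≈ 9.112434
chi2 = 15371/189 ≈ 81.328042

81.3280


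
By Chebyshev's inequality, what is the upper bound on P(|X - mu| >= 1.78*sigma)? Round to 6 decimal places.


P <= 1/k^2
k^2 = 1.78^2 = 3.1684
1/k^2 = 1 / 3.1684 = 2500/7921 ≈ 0.31561672

0.315617


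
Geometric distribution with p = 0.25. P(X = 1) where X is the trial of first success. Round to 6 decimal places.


P = (1-p)^(k-1) * p
(1-p)^(k-1) = 0.75^0 = 1
P = 1 * 0.25 = 0.25

0.250000


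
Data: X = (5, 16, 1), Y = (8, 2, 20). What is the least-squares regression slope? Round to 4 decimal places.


b = sum((xi-xbar)(yi-ybar)) / sum((xi-xbar)^2)
n = 3, xbar = 22/3 ≈ 7.333333, ybar = 30/3 = 10
Sxy = sum((xi-xbar)(yi-ybar)) = -128
Sxx = sum((xi-xbar)^2) = 362/3 ≈ 120.666667
b = Sxy / Sxx = -192/181 ≈ -1.060773

-1.0608


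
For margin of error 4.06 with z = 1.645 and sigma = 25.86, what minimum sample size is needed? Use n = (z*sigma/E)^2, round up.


z*sigma/E = 1.645 * 25.86 / 4.06 = 60771/5800 ≈ 10.477759
(z*sigma/E)^2 ≈ 109.783426
round up: n = 110

110


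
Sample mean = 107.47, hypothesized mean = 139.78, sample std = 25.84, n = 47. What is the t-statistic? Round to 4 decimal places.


t = (xbar - mu0) / (s/sqrt(n))
xbar - mu0 = 107.47 - 139.78 = -32.31
sqrt(47) ≈ 6.85565460
s/sqrt(n) = 25.84 / 6.85565460 ≈ 3.76915138
t = -32.31 / 3.76915138 ≈ -8.572221

-8.5722


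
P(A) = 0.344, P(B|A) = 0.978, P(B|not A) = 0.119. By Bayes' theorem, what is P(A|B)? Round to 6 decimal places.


P(A|B) = P(B|A)*P(A) / P(B), P(B) = P(B|A)*P(A) + P(B|not A)*P(not A)
P(B|A)*P(A) = 0.978 * 0.344 = 0.336432
P(B|not A)*P(not A) = 0.119 * 0.656 = 0.078064
P(B) = 0.336432 + 0.078064 = 0.414496
P(A|B) = 0.336432 / 0.414496 ≈ 0.81166525

0.811665


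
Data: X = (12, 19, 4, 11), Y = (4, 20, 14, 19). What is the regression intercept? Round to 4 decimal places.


a = ybar - b*xbar, where b = sum((xi-xbar)(yi-ybar)) / sum((xi-xbar)^2)
n = 4, xbar = 46/4 = 11.5, ybar = 57/4 = 14.25
Sxy = sum((xi-xbar)(yi-ybar)) = 37.5
Sxx = sum((xi-xbar)^2) = 113
b = Sxy / Sxx = 75/226 ≈ 0.331858
a = 14.25 - 0.331858 * 11.5 = 1179/113 ≈ 10.433628

10.4336


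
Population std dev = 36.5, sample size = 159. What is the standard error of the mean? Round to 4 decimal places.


SE = sigma / sqrt(n)
sqrt(159) ≈ 12.609520
SE = 36.5 / 12.609520 ≈ 2.894638

2.8946


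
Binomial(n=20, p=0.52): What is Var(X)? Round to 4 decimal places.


Var = n*p*(1-p) = 20 * 0.52 * 0.48 = 4.992

4.9920


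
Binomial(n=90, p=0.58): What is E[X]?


E[X] = n*p = 90 * 0.58 = 52.2

52.2


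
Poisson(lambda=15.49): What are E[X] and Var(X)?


E[X] = Var(X) = lambda = 15.49

15.49, 15.49


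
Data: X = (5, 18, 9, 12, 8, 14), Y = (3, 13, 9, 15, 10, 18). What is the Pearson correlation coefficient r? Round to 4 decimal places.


r = sum((xi-xbar)(yi-ybar)) / sqrt(sum((xi-xbar)^2) * sum((yi-ybar)^2))
n = 6, xbar = 66/6 = 11, ybar = 68/6 = 34/3 ≈ 11.333333
Sxy = sum((xi-xbar)(yi-ybar)) = 94
Sxx = sum((xi-xbar)^2) = 108
Syy = sum((yi-ybar)^2) = 412/3 ≈ 137.333333
sqrt(Sxx*Syy) ≈ 121.786699
r = Sxy / sqrt(Sxx*Syy) = 94 / 121.786699 ≈ 0.771841

0.7718


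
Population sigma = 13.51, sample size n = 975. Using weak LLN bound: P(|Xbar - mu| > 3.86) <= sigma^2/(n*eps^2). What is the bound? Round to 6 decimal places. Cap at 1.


bound = min(1, sigma^2/(n*eps^2))
sigma^2 = 13.51^2 = 182.5201
n*eps^2 = 975 * 3.86^2 = 975 * 14.8996 = 14527.11
sigma^2/(n*eps^2) = 182.5201 / 14527.11 = 49/3900 ≈ 0.01256410

0.012564


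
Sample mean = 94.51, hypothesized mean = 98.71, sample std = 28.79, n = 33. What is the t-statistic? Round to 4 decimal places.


t = (xbar - mu0) / (s/sqrt(n))
xbar - mu0 = 94.51 - 98.71 = -4.2
sqrt(33) ≈ 5.74456265
s/sqrt(n) = 28.79 / 5.74456265 ≈ 5.01169571
t = -4.2 / 5.01169571 ≈ -0.838040

-0.8380


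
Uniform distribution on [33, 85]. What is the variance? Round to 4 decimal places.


Var = (b-a)^2 / 12
(b-a)^2 = (85 - 33)^2 = 2704
Var = 2704/12 ≈ 225.333333

225.3333


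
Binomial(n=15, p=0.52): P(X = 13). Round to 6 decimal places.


P = C(n,k) * p^k * (1-p)^(n-k)
C(15,13) = 105
p^k = 0.52^13 ≈ 0.0002032560
(1-p)^(n-k) = 0.48^2 = 0.2304
P = 105 * 0.0002032560 * 0.2304 ≈ 0.004917

0.004917


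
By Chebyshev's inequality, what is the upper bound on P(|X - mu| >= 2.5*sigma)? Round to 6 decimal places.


P <= 1/k^2
k^2 = 2.5^2 = 6.25
1/k^2 = 1 / 6.25 = 0.16

0.160000


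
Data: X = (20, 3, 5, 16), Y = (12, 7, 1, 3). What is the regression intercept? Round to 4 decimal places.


a = ybar - b*xbar, where b = sum((xi-xbar)(yi-ybar)) / sum((xi-xbar)^2)
n = 4, xbar = 44/4 = 11, ybar = 23/4 = 5.75
Sxy = sum((xi-xbar)(yi-ybar)) = 61
Sxx = sum((xi-xbar)^2) = 206
b = Sxy / Sxx = 61/206 ≈ 0.296117
a = 5.75 - 0.296117 * 11 = 1027/412 ≈ 2.492718

2.4927


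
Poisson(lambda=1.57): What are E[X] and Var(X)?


E[X] = Var(X) = lambda = 1.57

1.57, 1.57


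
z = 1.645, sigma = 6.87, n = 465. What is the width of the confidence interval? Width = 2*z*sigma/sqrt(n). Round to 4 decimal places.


width = 2*z*sigma/sqrt(n)
2*z*sigma = 2 * 1.645 * 6.87 = 22.6023
sqrt(465) ≈ 21.563859
width = 22.6023 / 21.563859 ≈ 1.048157

1.0482


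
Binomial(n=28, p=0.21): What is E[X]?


E[X] = n*p = 28 * 0.21 = 5.88

5.88


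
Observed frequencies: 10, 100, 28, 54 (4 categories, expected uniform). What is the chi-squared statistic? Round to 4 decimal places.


chi2 = sum((O-E)^2/E), E = total/4
total = 192, E = 192/4 = 48
(10 - 48)^2 / 48 = 1444 / 48 = 361/12 ≈ 30.083333
(100 - 48)^2 / 48 = 2704 / 48 = 169/3 ≈ 56.333333
(28 - 48)^2 / 48 = 400 / 48 = 25/3 ≈ 8.333333
(54 - 48)^2 / 48 = 36 / 48 = 0.75
chi2 = 95.5

95.5000


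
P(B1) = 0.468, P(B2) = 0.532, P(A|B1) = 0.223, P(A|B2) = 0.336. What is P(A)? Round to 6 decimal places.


P(A) = P(A|B1)*P(B1) + P(A|B2)*P(B2)
P(A|B1)*P(B1) = 0.223 * 0.468 = 0.104364
P(A|B2)*P(B2) = 0.336 * 0.532 = 0.178752
P(A) = 0.104364 + 0.178752 = 0.283116

0.283116


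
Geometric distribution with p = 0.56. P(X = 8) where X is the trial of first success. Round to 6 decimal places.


P = (1-p)^(k-1) * p
(1-p)^(k-1) = 0.44^7 ≈ 0.003192778
P = 0.003192778 * 0.56 ≈ 0.001787956

0.001788


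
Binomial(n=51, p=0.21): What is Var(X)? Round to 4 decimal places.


Var = n*p*(1-p) = 51 * 0.21 * 0.79 = 8.4609

8.4609


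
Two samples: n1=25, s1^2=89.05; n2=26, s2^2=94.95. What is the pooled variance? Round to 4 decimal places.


sp^2 = ((n1-1)*s1^2 + (n2-1)*s2^2)/(n1+n2-2)
(n1-1)*s1^2 = 24 * 89.05 = 2137.2
(n2-1)*s2^2 = 25 * 94.95 = 2373.75
numerator = 2137.2 + 2373.75 = 4510.95
n1+n2-2 = 49
sp^2 = 4510.95 / 49 = 90219/980 ≈ 92.060204

92.0602


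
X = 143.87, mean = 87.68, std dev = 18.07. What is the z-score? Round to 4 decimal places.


z = (X - mu) / sigma
X - mu = 143.87 - 87.68 = 56.19
z = 56.19 / 18.07 = 5619/1807 ≈ 3.109574

3.1096


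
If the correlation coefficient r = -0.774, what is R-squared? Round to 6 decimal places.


R^2 = r^2 = (-0.774)^2 = 0.599076

0.599076


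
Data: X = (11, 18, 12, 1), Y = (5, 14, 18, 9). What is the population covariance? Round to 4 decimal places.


Cov = (1/n)*sum((xi-xbar)(yi-ybar))
n = 4, xbar = 42/4 = 10.5, ybar = 46/4 = 11.5
sum((xi-xbar)(yi-ybar)) = 49
Cov = 49 / 4 = 12.25

12.2500


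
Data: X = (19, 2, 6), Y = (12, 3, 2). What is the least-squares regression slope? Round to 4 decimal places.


b = sum((xi-xbar)(yi-ybar)) / sum((xi-xbar)^2)
n = 3, xbar = 27/3 = 9, ybar = 17/3 ≈ 5.666667
Sxy = sum((xi-xbar)(yi-ybar)) = 93
Sxx = sum((xi-xbar)^2) = 158
b = Sxy / Sxx = 93/158 ≈ 0.588608

0.5886


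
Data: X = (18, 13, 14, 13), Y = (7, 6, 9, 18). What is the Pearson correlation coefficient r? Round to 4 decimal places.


r = sum((xi-xbar)(yi-ybar)) / sqrt(sum((xi-xbar)^2) * sum((yi-ybar)^2))
n = 4, xbar = 58/4 = 14.5, ybar = 40/4 = 10
Sxy = sum((xi-xbar)(yi-ybar)) = -16
Sxx = sum((xi-xbar)^2) = 17
Syy = sum((yi-ybar)^2) = 90
sqrt(Sxx*Syy) ≈ 39.115214
r = Sxy / sqrt(Sxx*Syy) = -16 / 39.115214 ≈ -0.409048

-0.4090


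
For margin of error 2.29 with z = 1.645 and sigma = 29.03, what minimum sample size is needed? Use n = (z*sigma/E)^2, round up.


z*sigma/E = 1.645 * 29.03 / 2.29 ≈ 20.853428
(z*sigma/E)^2 ≈ 434.865457
round up: n = 435

435


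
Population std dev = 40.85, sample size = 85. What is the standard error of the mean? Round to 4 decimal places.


SE = sigma / sqrt(n)
sqrt(85) ≈ 9.219544
SE = 40.85 / 9.219544 ≈ 4.430805

4.4308


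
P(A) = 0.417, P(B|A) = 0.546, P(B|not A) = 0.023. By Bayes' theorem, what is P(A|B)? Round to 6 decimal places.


P(A|B) = P(B|A)*P(A) / P(B), P(B) = P(B|A)*P(A) + P(B|not A)*P(not A)
P(B|A)*P(A) = 0.546 * 0.417 = 0.227682
P(B|not A)*P(not A) = 0.023 * 0.583 = 0.013409
P(B) = 0.227682 + 0.013409 = 0.241091
P(A|B) = 0.227682 / 0.241091 ≈ 0.94438200

0.944382


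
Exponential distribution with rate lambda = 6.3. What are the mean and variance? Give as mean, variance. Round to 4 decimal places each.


mean = 1/lam, var = 1/lam^2
mean = 1 / 6.3 = 10/63 ≈ 0.158730
lam^2 = 6.3^2 = 39.69
var = 1 / 39.69 = 100/3969 ≈ 0.025195

0.1587, 0.0252


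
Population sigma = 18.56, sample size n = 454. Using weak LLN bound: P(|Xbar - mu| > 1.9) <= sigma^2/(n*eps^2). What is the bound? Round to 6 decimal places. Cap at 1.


bound = min(1, sigma^2/(n*eps^2))
sigma^2 = 18.56^2 = 344.4736
n*eps^2 = 454 * 1.9^2 = 454 * 3.61 = 1638.94
sigma^2/(n*eps^2) = 344.4736 / 1638.94 ≈ 0.21018073

0.210181


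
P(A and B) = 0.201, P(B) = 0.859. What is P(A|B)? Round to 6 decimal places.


P(A|B) = P(A and B) / P(B) = 0.201 / 0.859 = 201/859 ≈ 0.23399302

0.233993


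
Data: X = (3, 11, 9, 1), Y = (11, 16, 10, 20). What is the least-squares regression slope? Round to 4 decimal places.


b = sum((xi-xbar)(yi-ybar)) / sum((xi-xbar)^2)
n = 4, xbar = 24/4 = 6, ybar = 57/4 = 14.25
Sxy = sum((xi-xbar)(yi-ybar)) = -23
Sxx = sum((xi-xbar)^2) = 68
b = Sxy / Sxx = -23/68 ≈ -0.338235

-0.3382


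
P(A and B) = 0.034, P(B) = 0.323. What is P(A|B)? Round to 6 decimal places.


P(A|B) = P(A and B) / P(B) = 0.034 / 0.323 = 2/19 ≈ 0.10526316

0.105263


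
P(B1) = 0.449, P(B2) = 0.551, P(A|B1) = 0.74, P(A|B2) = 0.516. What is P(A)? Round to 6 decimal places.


P(A) = P(A|B1)*P(B1) + P(A|B2)*P(B2)
P(A|B1)*P(B1) = 0.74 * 0.449 = 0.33226
P(A|B2)*P(B2) = 0.516 * 0.551 = 0.284316
P(A) = 0.33226 + 0.284316 = 0.616576

0.616576


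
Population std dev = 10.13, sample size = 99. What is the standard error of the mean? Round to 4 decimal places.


SE = sigma / sqrt(n)
sqrt(99) ≈ 9.949874
SE = 10.13 / 9.949874 ≈ 1.018103

1.0181


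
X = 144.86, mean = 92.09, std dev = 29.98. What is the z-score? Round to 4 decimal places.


z = (X - mu) / sigma
X - mu = 144.86 - 92.09 = 52.77
z = 52.77 / 29.98 = 5277/2998 ≈ 1.760173

1.7602


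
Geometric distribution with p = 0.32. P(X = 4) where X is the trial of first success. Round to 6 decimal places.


P = (1-p)^(k-1) * p
(1-p)^(k-1) = 0.68^3 = 0.314432
P = 0.314432 * 0.32 ≈ 0.1006182

0.100618


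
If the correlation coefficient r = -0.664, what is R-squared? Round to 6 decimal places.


R^2 = r^2 = (-0.664)^2 = 0.440896

0.440896


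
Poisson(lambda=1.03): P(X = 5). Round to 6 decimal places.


P = e^(-lam) * lam^k / k!
e^(-1.03) ≈ 0.3570070
lam^k = 1.03^5 ≈ 1.159274
k! = 5! = 120
P = 0.3570070 * 1.159274 / 120 ≈ 0.003449

0.003449


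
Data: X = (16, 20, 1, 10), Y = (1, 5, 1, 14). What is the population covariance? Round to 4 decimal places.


Cov = (1/n)*sum((xi-xbar)(yi-ybar))
n = 4, xbar = 47/4 = 11.75, ybar = 21/4 = 5.25
sum((xi-xbar)(yi-ybar)) = 10.25
Cov = 10.25 / 4 = 2.5625

2.5625


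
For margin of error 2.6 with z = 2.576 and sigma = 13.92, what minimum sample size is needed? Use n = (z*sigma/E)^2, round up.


z*sigma/E = 2.576 * 13.92 / 2.6 = 112056/8125 ≈ 13.791508
(z*sigma/E)^2 ≈ 190.205684
round up: n = 191

191


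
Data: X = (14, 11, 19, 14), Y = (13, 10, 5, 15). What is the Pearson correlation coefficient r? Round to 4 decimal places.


r = sum((xi-xbar)(yi-ybar)) / sqrt(sum((xi-xbar)^2) * sum((yi-ybar)^2))
n = 4, xbar = 58/4 = 14.5, ybar = 43/4 = 10.75
Sxy = sum((xi-xbar)(yi-ybar)) = -26.5
Sxx = sum((xi-xbar)^2) = 33
Syy = sum((yi-ybar)^2) = 56.75
sqrt(Sxx*Syy) ≈ 43.275282
r = Sxy / sqrt(Sxx*Syy) = -26.5 / 43.275282 ≈ -0.612359

-0.6124


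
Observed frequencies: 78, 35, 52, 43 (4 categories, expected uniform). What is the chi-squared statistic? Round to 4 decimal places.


chi2 = sum((O-E)^2/E), E = total/4
total = 208, E = 208/4 = 52
(78 - 52)^2 / 52 = 676 / 52 = 13
(35 - 52)^2 / 52 = 289 / 52 = 289/52 ≈ 5.557692
(52 - 52)^2 / 52 = 0 / 52 = 0
(43 - 52)^2 / 52 = 81 / 52 = 81/52 ≈ 1.557692
chi2 = 523/26 ≈ 20.115385

20.1154


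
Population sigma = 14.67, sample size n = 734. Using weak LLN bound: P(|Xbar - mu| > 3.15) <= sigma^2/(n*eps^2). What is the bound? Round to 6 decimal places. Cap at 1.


bound = min(1, sigma^2/(n*eps^2))
sigma^2 = 14.67^2 = 215.2089
n*eps^2 = 734 * 3.15^2 = 734 * 9.9225 = 7283.115
sigma^2/(n*eps^2) = 215.2089 / 7283.115 ≈ 0.02954902

0.029549


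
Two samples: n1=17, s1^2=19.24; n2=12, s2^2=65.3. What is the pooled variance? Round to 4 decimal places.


sp^2 = ((n1-1)*s1^2 + (n2-1)*s2^2)/(n1+n2-2)
(n1-1)*s1^2 = 16 * 19.24 = 307.84
(n2-1)*s2^2 = 11 * 65.3 = 718.3
numerator = 307.84 + 718.3 = 1026.14
n1+n2-2 = 27
sp^2 = 1026.14 / 27 = 51307/1350 ≈ 38.005185

38.0052


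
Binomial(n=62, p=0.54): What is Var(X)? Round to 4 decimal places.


Var = n*p*(1-p) = 62 * 0.54 * 0.46 = 15.4008

15.4008


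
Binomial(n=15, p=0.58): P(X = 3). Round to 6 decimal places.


P = C(n,k) * p^k * (1-p)^(n-k)
C(15,3) = 455
p^k = 0.58^3 = 0.195112
(1-p)^(n-k) = 0.42^12 ≈ 0.00003012947
P = 455 * 0.195112 * 0.00003012947 ≈ 0.002675

0.002675


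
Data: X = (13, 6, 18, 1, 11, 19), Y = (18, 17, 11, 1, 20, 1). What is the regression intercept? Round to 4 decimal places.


a = ybar - b*xbar, where b = sum((xi-xbar)(yi-ybar)) / sum((xi-xbar)^2)
n = 6, xbar = 68/6 = 34/3 ≈ 11.333333, ybar = 68/6 = 34/3 ≈ 11.333333
Sxy = sum((xi-xbar)(yi-ybar)) = 10/3 ≈ 3.333333
Sxx = sum((xi-xbar)^2) = 724/3 ≈ 241.333333
b = Sxy / Sxx = 5/362 ≈ 0.013812
a = 11.333333 - 0.013812 * 11.333333 = 2023/181 ≈ 11.176796

11.1768


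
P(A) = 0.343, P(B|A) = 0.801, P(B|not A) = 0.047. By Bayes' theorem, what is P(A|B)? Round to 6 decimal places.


P(A|B) = P(B|A)*P(A) / P(B), P(B) = P(B|A)*P(A) + P(B|not A)*P(not A)
P(B|A)*P(A) = 0.801 * 0.343 = 0.274743
P(B|not A)*P(not A) = 0.047 * 0.657 = 0.030879
P(B) = 0.274743 + 0.030879 = 0.305622
P(A|B) = 0.274743 / 0.305622 ≈ 0.89896343

0.898963


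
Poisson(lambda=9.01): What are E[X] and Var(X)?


E[X] = Var(X) = lambda = 9.01

9.01, 9.01


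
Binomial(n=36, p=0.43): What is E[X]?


E[X] = n*p = 36 * 0.43 = 15.48

15.48


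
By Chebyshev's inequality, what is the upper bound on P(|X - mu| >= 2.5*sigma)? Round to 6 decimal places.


P <= 1/k^2
k^2 = 2.5^2 = 6.25
1/k^2 = 1 / 6.25 = 0.16

0.160000


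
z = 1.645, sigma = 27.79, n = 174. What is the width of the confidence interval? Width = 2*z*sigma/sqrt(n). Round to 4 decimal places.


width = 2*z*sigma/sqrt(n)
2*z*sigma = 2 * 1.645 * 27.79 = 91.4291
sqrt(174) ≈ 13.190906
width = 91.4291 / 13.190906 ≈ 6.931222

6.9312


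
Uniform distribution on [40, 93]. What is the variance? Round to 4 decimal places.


Var = (b-a)^2 / 12
(b-a)^2 = (93 - 40)^2 = 2809
Var = 2809/12 ≈ 234.083333

234.0833


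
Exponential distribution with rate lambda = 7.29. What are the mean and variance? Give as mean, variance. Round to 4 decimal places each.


mean = 1/lam, var = 1/lam^2
mean = 1 / 7.29 = 100/729 ≈ 0.137174
lam^2 = 7.29^2 = 53.1441
var = 1 / 53.1441 ≈ 0.018817

0.1372, 0.0188


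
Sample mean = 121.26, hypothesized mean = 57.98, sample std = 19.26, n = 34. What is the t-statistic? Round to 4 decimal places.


t = (xbar - mu0) / (s/sqrt(n))
xbar - mu0 = 121.26 - 57.98 = 63.28
sqrt(34) ≈ 5.83095189
s/sqrt(n) = 19.26 / 5.83095189 ≈ 3.30306275
t = 63.28 / 3.30306275 ≈ 19.157977

19.1580


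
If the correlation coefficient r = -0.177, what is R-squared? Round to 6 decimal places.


R^2 = r^2 = (-0.177)^2 = 0.031329

0.031329


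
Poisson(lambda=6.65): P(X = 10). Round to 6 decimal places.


P = e^(-lam) * lam^k / k!
e^(-6.65) ≈ 0.001294022
lam^k = 6.65^10 ≈ 169128365.996859
k! = 10! = 3628800
P = 0.001294022 * 169128365.996859 / 3628800 ≈ 0.060311

0.060311


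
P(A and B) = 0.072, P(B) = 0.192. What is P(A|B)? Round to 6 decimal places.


P(A|B) = P(A and B) / P(B) = 0.072 / 0.192 = 0.375

0.375000


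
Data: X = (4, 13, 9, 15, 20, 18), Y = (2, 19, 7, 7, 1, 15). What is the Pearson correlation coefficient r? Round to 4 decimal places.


r = sum((xi-xbar)(yi-ybar)) / sqrt(sum((xi-xbar)^2) * sum((yi-ybar)^2))
n = 6, xbar = 79/6 ≈ 13.166667, ybar = 51/6 = 8.5
Sxy = sum((xi-xbar)(yi-ybar)) = 41.5
Sxx = sum((xi-xbar)^2) = 1049/6 ≈ 174.833333
Syy = sum((yi-ybar)^2) = 255.5
sqrt(Sxx*Syy) ≈ 211.352589
r = Sxy / sqrt(Sxx*Syy) = 41.5 / 211.352589 ≈ 0.196354

0.1964


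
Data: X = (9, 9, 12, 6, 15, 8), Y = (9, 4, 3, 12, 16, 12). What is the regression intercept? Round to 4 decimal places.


a = ybar - b*xbar, where b = sum((xi-xbar)(yi-ybar)) / sum((xi-xbar)^2)
n = 6, xbar = 59/6 ≈ 9.833333, ybar = 56/6 = 28/3 ≈ 9.333333
Sxy = sum((xi-xbar)(yi-ybar)) = 31/3 ≈ 10.333333
Sxx = sum((xi-xbar)^2) = 305/6 ≈ 50.833333
b = Sxy / Sxx = 62/305 ≈ 0.203279
a = 9.333333 - 0.203279 * 9.833333 = 2237/305 ≈ 7.334426

7.3344
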